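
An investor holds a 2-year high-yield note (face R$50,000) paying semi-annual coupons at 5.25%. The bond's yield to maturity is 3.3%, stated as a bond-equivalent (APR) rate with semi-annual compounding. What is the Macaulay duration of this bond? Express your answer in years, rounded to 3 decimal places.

Periodic yield y = 0.0165. Discount each cash flow and weight by its period:
  t   CF        PV=CF/(1+0.0165)^t    t·PV
  1     1,312.50     1,291.1953     1,291.1953
  2     1,312.50     1,270.2364     2,540.4728
  3     1,312.50     1,249.6177     3,748.8531
  4    51,312.50    48,061.0929   192,244.3717
  Σ                 51,872.1423   199,824.8928
Price P = Σ PV = 51,872.1423.
Macaulay duration = Σ(t·PV) / P = 199,824.8928 / 51,872.1423 = 3.85226 half-year periods.
In years: 3.85226 / 2 = 1.92613 years.

1.926 years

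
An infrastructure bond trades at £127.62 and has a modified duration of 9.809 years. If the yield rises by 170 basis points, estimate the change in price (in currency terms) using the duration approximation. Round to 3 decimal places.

-£21.281

Duration approximation: ΔP/P ≈ -D_mod · Δy = -9.809 × (+0.017) = -0.166753.
ΔP ≈ 127.62 × (-0.166753) = -21.28101786.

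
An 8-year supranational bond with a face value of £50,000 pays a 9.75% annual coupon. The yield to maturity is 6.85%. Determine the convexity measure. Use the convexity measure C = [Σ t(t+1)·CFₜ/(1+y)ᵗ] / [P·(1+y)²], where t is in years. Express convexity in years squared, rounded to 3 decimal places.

43.225

With y = 0.0685:
  t   CF        PV=CF/(1+0.0685)^t    t·PV        t(t+1)·PV
  1     4,875.00     4,562.4708     4,562.4708       9,124.9415
  2     4,875.00     4,269.9773     8,539.9546      25,619.8638
  3     4,875.00     3,996.2352    11,988.7056      47,954.8224
  4     4,875.00     3,740.0423    14,960.1692      74,800.8460
  5     4,875.00     3,500.2736    17,501.3678     105,008.2068
  6     4,875.00     3,275.8761    19,655.2563     137,586.7941
  7     4,875.00     3,065.8643    21,461.0504     171,688.4032
  8    54,875.00    32,298.2001   258,385.6010   2,325,470.4094
  Σ                 58,708.9396   357,054.5757   2,897,254.2873
P = 58,708.9396.
Convexity = Σ t(t+1)·PV / [P·(1+y)²] = 2,897,254.2873 / (58,708.9396 × 1.141692) = 43.22483.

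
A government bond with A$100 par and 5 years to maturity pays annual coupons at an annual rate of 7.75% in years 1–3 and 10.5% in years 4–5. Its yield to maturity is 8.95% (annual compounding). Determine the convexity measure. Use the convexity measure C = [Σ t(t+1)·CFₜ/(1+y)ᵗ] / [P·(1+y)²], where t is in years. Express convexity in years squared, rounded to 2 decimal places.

20.70

With y = 0.0895:
  t   CF        PV=CF/(1+0.0895)^t    t·PV        t(t+1)·PV
  1         7.75         7.1134         7.1134          14.2267
  2         7.75         6.5290        13.0580          39.1741
  3         7.75         5.9927        17.9780          71.9120
  4        10.50         7.4521        29.8085         149.0426
  5       110.50        71.9824       359.9118       2,159.4709
  Σ                     99.0695       427.8697       2,433.8262
P = 99.0695.
Convexity = Σ t(t+1)·PV / [P·(1+y)²] = 2,433.8262 / (99.0695 × 1.187010) = 20.69641.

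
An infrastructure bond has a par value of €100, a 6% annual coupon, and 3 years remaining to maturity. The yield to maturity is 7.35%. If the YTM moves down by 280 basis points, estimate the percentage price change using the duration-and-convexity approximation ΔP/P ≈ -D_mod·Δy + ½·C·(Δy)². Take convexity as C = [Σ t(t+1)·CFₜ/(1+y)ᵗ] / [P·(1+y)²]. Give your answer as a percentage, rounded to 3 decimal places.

+7.759%

With y = 0.0735:
  t   CF        PV=CF/(1+0.0735)^t    t·PV        t(t+1)·PV
  1         6.00         5.5892         5.5892          11.1784
  2         6.00         5.2065        10.4130          31.2391
  3       106.00        85.6840       257.0520       1,028.2080
  Σ                     96.4797       273.0542       1,070.6254
P = 96.4797; D_Mac = 2.83017 yrs; D_mod = 2.63640 yrs; C = 9.62936.
Duration effect: -2.63640 × (-0.028) = +0.073819
Convexity effect: 0.5 × 9.62936 × (-0.028)² = +0.0037747
ΔP/P ≈ +0.073819 + 0.0037747 = +0.077594 = +7.7594%.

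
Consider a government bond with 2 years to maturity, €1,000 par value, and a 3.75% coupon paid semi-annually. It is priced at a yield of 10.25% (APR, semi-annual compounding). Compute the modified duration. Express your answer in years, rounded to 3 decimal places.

Periodic yield y = 0.05125. First find Macaulay duration:
  t   CF        PV=CF/(1+0.05125)^t    t·PV
  1        18.75        17.8359        17.8359
  2        18.75        16.9664        33.9328
  3        18.75        16.1392        48.4177
  4     1,018.75       834.1489     3,336.5956
  Σ                    885.0904     3,436.7821
P = 885.0904; Macaulay duration = 3,436.7821 / 885.0904 = 3.88297 half-year periods = 1.94149 years.
Modified duration = D_Mac / (1 + y) = 1.94149 / 1.05125 = 1.84684 years.

1.847 years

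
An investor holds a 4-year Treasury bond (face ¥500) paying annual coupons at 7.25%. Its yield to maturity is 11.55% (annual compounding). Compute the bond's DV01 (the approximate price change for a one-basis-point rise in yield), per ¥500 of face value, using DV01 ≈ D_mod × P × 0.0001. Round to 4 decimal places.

¥0.1393

Periodic yield y = 0.1155.
  t   CF        PV=CF/(1+0.1155)^t    t·PV
  1        36.25        32.4966        32.4966
  2        36.25        29.1319        58.2638
  3        36.25        26.1156        78.3467
  4       536.25       346.3291     1,385.3165
  Σ                    434.0732     1,554.4236
P = 434.0732; D_Mac = 3.58102 yrs; D_mod = 3.21023 yrs.
DV01 ≈ 3.21023 × 434.0732 × 0.0001 = 0.139348.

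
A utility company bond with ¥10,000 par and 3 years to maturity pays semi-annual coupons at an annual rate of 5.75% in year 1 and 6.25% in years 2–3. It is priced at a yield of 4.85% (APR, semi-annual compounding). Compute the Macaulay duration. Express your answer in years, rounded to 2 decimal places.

2.80 years

Periodic yield y = 0.02425. Discount each cash flow and weight by its period:
  t   CF        PV=CF/(1+0.02425)^t    t·PV
  1       287.50       280.6932       280.6932
  2       287.50       274.0475       548.0951
  3       312.50       290.8252       872.4757
  4       312.50       283.9397     1,135.7588
  5       312.50       277.2172     1,386.0860
  6    10,312.50     8,931.5766    53,589.4594
  Σ                 10,338.2994    57,812.5682
Price P = Σ PV = 10,338.2994.
Macaulay duration = Σ(t·PV) / P = 57,812.5682 / 10,338.2994 = 5.59208 half-year periods.
In years: 5.59208 / 2 = 2.79604 years.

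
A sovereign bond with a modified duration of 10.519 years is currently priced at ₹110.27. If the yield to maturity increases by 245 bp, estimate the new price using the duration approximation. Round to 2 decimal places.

₹81.85

Duration approximation: ΔP/P ≈ -D_mod · Δy = -10.519 × (+0.0245) = -0.2577155.
New price ≈ 110.27 × (1 - 0.2577155) = 81.851711815.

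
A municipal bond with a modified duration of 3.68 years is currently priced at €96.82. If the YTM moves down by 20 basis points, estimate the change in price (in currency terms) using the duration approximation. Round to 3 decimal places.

+€0.713

Duration approximation: ΔP/P ≈ -D_mod · Δy = -3.68 × (-0.002) = +0.007360.
ΔP ≈ 96.82 × (+0.007360) = +0.7125952.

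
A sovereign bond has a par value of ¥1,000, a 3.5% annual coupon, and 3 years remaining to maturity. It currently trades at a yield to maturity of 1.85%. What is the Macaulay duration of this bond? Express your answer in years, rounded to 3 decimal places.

2.902 years

Periodic yield y = 0.0185. Discount each cash flow and weight by its year:
  t   CF        PV=CF/(1+0.0185)^t    t·PV
  1        35.00        34.3643        34.3643
  2        35.00        33.7401        67.4801
  3     1,035.00       979.6191     2,938.8573
  Σ                  1,047.7234     3,040.7017
Price P = Σ PV = 1,047.7234.
Macaulay duration = Σ(t·PV) / P = 3,040.7017 / 1,047.7234 = 2.90220 years.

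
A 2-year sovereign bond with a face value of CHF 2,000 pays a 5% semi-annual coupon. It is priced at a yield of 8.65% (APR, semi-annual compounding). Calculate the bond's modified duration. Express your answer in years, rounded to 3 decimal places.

Periodic yield y = 0.04325. First find Macaulay duration:
  t   CF        PV=CF/(1+0.04325)^t    t·PV
  1        50.00        47.9272        47.9272
  2        50.00        45.9402        91.8805
  3        50.00        44.0357       132.1071
  4     2,050.00     1,730.6143     6,922.4572
  Σ                  1,868.5174     7,194.3719
P = 1,868.5174; Macaulay duration = 7,194.3719 / 1,868.5174 = 3.85031 half-year periods = 1.92516 years.
Modified duration = D_Mac / (1 + y) = 1.92516 / 1.04325 = 1.84534 years.

1.845 years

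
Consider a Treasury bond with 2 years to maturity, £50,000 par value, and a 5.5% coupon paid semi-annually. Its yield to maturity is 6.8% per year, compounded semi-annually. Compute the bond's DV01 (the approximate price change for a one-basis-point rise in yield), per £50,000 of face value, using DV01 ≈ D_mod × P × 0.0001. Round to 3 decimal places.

Periodic yield y = 0.034.
  t   CF        PV=CF/(1+0.034)^t    t·PV
  1     1,375.00     1,329.7872     1,329.7872
  2     1,375.00     1,286.0612     2,572.1223
  3     1,375.00     1,243.7729     3,731.3186
  4    51,375.00    44,943.7887   179,775.1547
  Σ                 48,803.4099   187,408.3829
P = 48,803.4099; D_Mac = 3.84007 half-year periods = 1.92003 yrs; D_mod = 1.85690 yrs.
DV01 ≈ 1.85690 × 48,803.4099 × 0.0001 = 9.062301.

£9.062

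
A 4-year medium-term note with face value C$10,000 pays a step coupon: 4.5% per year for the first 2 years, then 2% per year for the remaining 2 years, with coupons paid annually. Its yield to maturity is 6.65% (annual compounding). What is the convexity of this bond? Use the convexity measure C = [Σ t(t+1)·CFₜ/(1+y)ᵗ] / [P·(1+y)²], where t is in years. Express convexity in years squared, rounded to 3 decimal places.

16.151

With y = 0.0665:
  t   CF        PV=CF/(1+0.0665)^t    t·PV        t(t+1)·PV
  1       450.00       421.9409       421.9409         843.8819
  2       450.00       395.6314       791.2629       2,373.7886
  3       200.00       164.8722       494.6166       1,978.4663
  4    10,200.00     7,884.1837    31,536.7346     157,683.6732
  Σ                  8,866.6282    33,244.5550     162,879.8100
P = 8,866.6282.
Convexity = Σ t(t+1)·PV / [P·(1+y)²] = 162,879.8100 / (8,866.6282 × 1.137422) = 16.15054.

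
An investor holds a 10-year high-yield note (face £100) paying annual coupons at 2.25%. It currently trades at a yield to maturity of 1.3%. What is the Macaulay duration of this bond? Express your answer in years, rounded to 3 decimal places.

9.113 years

Periodic yield y = 0.013. Discount each cash flow and weight by its year:
  t   CF        PV=CF/(1+0.013)^t    t·PV
  1         2.25         2.2211         2.2211
  2         2.25         2.1926         4.3852
  3         2.25         2.1645         6.4934
  4         2.25         2.1367         8.5468
  5         2.25         2.1093        10.5464
  6         2.25         2.0822        12.4933
  7         2.25         2.0555        14.3885
  8         2.25         2.0291        16.2329
  9         2.25         2.0031        18.0277
  10      102.25        89.8605       898.6051
  Σ                    108.8546       991.9405
Price P = Σ PV = 108.8546.
Macaulay duration = Σ(t·PV) / P = 991.9405 / 108.8546 = 9.11252 years.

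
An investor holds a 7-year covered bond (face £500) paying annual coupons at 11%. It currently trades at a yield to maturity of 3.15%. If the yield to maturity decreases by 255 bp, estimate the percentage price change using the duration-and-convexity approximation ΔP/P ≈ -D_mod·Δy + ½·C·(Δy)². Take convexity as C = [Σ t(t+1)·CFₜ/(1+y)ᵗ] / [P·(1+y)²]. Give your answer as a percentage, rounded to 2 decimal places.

With y = 0.0315:
  t   CF        PV=CF/(1+0.0315)^t    t·PV        t(t+1)·PV
  1        55.00        53.3204        53.3204         106.6408
  2        55.00        51.6921       103.3842         310.1526
  3        55.00        50.1135       150.3406         601.3624
  4        55.00        48.5832       194.3326         971.6632
  5        55.00        47.0995       235.4976       1,412.9858
  6        55.00        45.6612       273.9672       1,917.7703
  7       555.00       446.6922     3,126.8453      25,014.7625
  Σ                    743.1621     4,137.6880      30,335.3376
P = 743.1621; D_Mac = 5.56768 yrs; D_mod = 5.39765 yrs; C = 38.36426.
Duration effect: -5.39765 × (-0.0255) = +0.137640
Convexity effect: 0.5 × 38.36426 × (-0.0255)² = +0.0124732
ΔP/P ≈ +0.137640 + 0.0124732 = +0.150113 = +15.0113%.

+15.01%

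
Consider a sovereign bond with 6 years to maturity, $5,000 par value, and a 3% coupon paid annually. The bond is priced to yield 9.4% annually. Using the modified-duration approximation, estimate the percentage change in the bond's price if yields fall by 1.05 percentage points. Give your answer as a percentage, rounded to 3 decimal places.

+5.267%

Periodic yield y = 0.094. Modified duration first:
  t   CF        PV=CF/(1+0.094)^t    t·PV
  1       150.00       137.1115       137.1115
  2       150.00       125.3305       250.6609
  3       150.00       114.5617       343.6850
  4       150.00       104.7182       418.8726
  5       150.00        95.7204       478.6022
  6     5,150.00     3,004.0233    18,024.1398
  Σ                  3,581.4655    19,653.0720
P = 3,581.4655; D_Mac = 5.48744 yrs; D_mod = 5.48744/(1+0.094) = 5.01594 yrs.
ΔP/P ≈ -D_mod · Δy = -5.01594 × (-0.0105) = +0.052667 = +5.2667%.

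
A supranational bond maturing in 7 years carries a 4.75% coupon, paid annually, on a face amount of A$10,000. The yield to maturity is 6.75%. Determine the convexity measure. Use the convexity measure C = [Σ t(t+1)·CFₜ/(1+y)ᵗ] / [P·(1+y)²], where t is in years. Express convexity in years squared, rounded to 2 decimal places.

With y = 0.0675:
  t   CF        PV=CF/(1+0.0675)^t    t·PV        t(t+1)·PV
  1       475.00       444.9649       444.9649         889.9297
  2       475.00       416.8289       833.6578       2,500.9735
  3       475.00       390.4721     1,171.4162       4,685.6647
  4       475.00       365.7818     1,463.1271       7,315.6357
  5       475.00       342.6527     1,713.2636      10,279.5818
  6       475.00       320.9862     1,925.9170      13,481.4187
  7    10,475.00     6,630.9972    46,416.9805     371,335.8443
  Σ                  8,912.6837    53,969.3271     410,489.0484
P = 8,912.6837.
Convexity = Σ t(t+1)·PV / [P·(1+y)²] = 410,489.0484 / (8,912.6837 × 1.139556) = 40.41637.

40.42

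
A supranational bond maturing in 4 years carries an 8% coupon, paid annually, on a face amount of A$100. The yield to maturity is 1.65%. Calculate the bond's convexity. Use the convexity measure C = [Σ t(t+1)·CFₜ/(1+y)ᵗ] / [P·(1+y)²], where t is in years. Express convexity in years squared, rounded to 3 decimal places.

With y = 0.0165:
  t   CF        PV=CF/(1+0.0165)^t    t·PV        t(t+1)·PV
  1         8.00         7.8701         7.8701          15.7403
  2         8.00         7.7424        15.4848          46.4544
  3         8.00         7.6167        22.8502          91.4006
  4       108.00       101.1566       404.6264       2,023.1320
  Σ                    124.3859       450.8315       2,176.7273
P = 124.3859.
Convexity = Σ t(t+1)·PV / [P·(1+y)²] = 2,176.7273 / (124.3859 × 1.033272) = 16.93629.

16.936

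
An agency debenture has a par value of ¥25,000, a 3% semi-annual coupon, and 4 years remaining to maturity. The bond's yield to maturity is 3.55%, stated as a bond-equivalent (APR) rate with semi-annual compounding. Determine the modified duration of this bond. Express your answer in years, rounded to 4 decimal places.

3.7304 years

Periodic yield y = 0.01775. First find Macaulay duration:
  t   CF        PV=CF/(1+0.01775)^t    t·PV
  1       375.00       368.4598       368.4598
  2       375.00       362.0337       724.0675
  3       375.00       355.7197     1,067.1591
  4       375.00       349.5158     1,398.0632
  5       375.00       343.4201     1,717.1005
  6       375.00       337.4307     2,024.5842
  7       375.00       331.5458     2,320.8204
  8    25,375.00    22,043.3280   176,346.6238
  Σ                 24,491.4537   185,966.8787
P = 24,491.4537; Macaulay duration = 185,966.8787 / 24,491.4537 = 7.59313 half-year periods = 3.79657 years.
Modified duration = D_Mac / (1 + y) = 3.79657 / 1.01775 = 3.73035 years.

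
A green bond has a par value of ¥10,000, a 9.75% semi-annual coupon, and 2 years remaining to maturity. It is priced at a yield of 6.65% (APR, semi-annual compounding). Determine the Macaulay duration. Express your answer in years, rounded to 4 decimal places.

1.8690 years

Periodic yield y = 0.03325. Discount each cash flow and weight by its period:
  t   CF        PV=CF/(1+0.03325)^t    t·PV
  1       487.50       471.8122       471.8122
  2       487.50       456.6293       913.2586
  3       487.50       441.9350     1,325.8049
  4    10,487.50     9,201.3239    36,805.2955
  Σ                 10,571.7004    39,516.1714
Price P = Σ PV = 10,571.7004.
Macaulay duration = Σ(t·PV) / P = 39,516.1714 / 10,571.7004 = 3.73792 half-year periods.
In years: 3.73792 / 2 = 1.86896 years.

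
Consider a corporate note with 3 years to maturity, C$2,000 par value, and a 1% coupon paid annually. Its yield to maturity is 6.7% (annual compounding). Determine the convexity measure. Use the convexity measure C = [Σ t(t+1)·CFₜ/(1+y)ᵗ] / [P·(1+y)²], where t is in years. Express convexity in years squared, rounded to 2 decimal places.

With y = 0.067:
  t   CF        PV=CF/(1+0.067)^t    t·PV        t(t+1)·PV
  1        20.00        18.7441        18.7441          37.4883
  2        20.00        17.5671        35.1343         105.4029
  3     2,020.00     1,662.8693     4,988.6079      19,954.4314
  Σ                  1,699.1806     5,042.4863      20,097.3226
P = 1,699.1806.
Convexity = Σ t(t+1)·PV / [P·(1+y)²] = 20,097.3226 / (1,699.1806 × 1.138489) = 10.38891.

10.39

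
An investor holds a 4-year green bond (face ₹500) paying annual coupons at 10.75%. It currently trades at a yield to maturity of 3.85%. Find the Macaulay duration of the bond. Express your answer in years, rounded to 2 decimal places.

Periodic yield y = 0.0385. Discount each cash flow and weight by its year:
  t   CF        PV=CF/(1+0.0385)^t    t·PV
  1        53.75        51.7573        51.7573
  2        53.75        49.8386        99.6771
  3        53.75        47.9909       143.9727
  4       553.75       476.0885     1,904.3542
  Σ                    625.6754     2,199.7614
Price P = Σ PV = 625.6754.
Macaulay duration = Σ(t·PV) / P = 2,199.7614 / 625.6754 = 3.51582 years.

3.52 years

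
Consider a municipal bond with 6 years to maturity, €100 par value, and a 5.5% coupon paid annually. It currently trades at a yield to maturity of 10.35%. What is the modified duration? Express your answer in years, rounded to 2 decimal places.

Periodic yield y = 0.1035. First find Macaulay duration:
  t   CF        PV=CF/(1+0.1035)^t    t·PV
  1         5.50         4.9841         4.9841
  2         5.50         4.5167         9.0333
  3         5.50         4.0930        12.2791
  4         5.50         3.7091        14.8366
  5         5.50         3.3613        16.8063
  6       105.50        58.4277       350.5659
  Σ                     79.0919       408.5053
P = 79.0919; Macaulay duration = 408.5053 / 79.0919 = 5.16495 years.
Modified duration = D_Mac / (1 + y) = 5.16495 / 1.1035 = 4.68051 years.

4.68 years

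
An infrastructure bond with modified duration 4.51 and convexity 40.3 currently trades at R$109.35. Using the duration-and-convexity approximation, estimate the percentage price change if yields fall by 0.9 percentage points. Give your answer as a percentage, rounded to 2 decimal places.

Duration effect: -D_mod·Δy = -4.51 × (-0.009) = +0.040590
Convexity effect: ½·C·(Δy)² = 0.5 × 40.3 × (-0.009)² = +0.00163215
ΔP/P ≈ +0.040590 + 0.00163215 = +0.04222215
= +4.222215%.

+4.22%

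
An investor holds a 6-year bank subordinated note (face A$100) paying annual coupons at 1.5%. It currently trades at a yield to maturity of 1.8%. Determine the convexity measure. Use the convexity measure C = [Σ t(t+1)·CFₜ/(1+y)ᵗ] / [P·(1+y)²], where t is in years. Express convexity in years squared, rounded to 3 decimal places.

38.556

With y = 0.018:
  t   CF        PV=CF/(1+0.018)^t    t·PV        t(t+1)·PV
  1         1.50         1.4735         1.4735           2.9470
  2         1.50         1.4474         2.8948           8.6845
  3         1.50         1.4218         4.2655          17.0620
  4         1.50         1.3967         5.5868          27.9338
  5         1.50         1.3720         6.8600          41.1598
  6       101.50        91.1968       547.1805       3,830.2636
  Σ                     98.3082       568.2611       3,928.0507
P = 98.3082.
Convexity = Σ t(t+1)·PV / [P·(1+y)²] = 3,928.0507 / (98.3082 × 1.036324) = 38.55600.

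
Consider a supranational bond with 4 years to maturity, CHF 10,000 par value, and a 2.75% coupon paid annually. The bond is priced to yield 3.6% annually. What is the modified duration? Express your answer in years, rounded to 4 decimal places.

Periodic yield y = 0.036. First find Macaulay duration:
  t   CF        PV=CF/(1+0.036)^t    t·PV
  1       275.00       265.4440       265.4440
  2       275.00       256.2201       512.4402
  3       275.00       247.3167       741.9501
  4    10,275.00     8,919.5472    35,678.1889
  Σ                  9,688.5280    37,198.0231
P = 9,688.5280; Macaulay duration = 37,198.0231 / 9,688.5280 = 3.83939 years.
Modified duration = D_Mac / (1 + y) = 3.83939 / 1.036 = 3.70597 years.

3.7060 years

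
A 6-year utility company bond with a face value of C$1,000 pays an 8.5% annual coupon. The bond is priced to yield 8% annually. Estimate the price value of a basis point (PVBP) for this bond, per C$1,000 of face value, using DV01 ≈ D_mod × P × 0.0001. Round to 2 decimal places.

Periodic yield y = 0.08.
  t   CF        PV=CF/(1+0.08)^t    t·PV
  1        85.00        78.7037        78.7037
  2        85.00        72.8738       145.7476
  3        85.00        67.4757       202.4272
  4        85.00        62.4775       249.9101
  5        85.00        57.8496       289.2479
  6     1,085.00       683.7340     4,102.4043
  Σ                  1,023.1144     5,068.4408
P = 1,023.1144; D_Mac = 4.95393 yrs; D_mod = 4.58698 yrs.
DV01 ≈ 4.58698 × 1,023.1144 × 0.0001 = 0.469300.

C$0.47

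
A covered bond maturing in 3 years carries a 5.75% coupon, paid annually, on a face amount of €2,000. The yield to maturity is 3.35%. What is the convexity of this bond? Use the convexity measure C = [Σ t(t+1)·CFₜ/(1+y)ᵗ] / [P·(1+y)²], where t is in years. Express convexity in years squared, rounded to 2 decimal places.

With y = 0.0335:
  t   CF        PV=CF/(1+0.0335)^t    t·PV        t(t+1)·PV
  1       115.00       111.2724       111.2724         222.5448
  2       115.00       107.6656       215.3312         645.9935
  3     2,115.00     1,915.9269     5,747.7806      22,991.1225
  Σ                  2,134.8648     6,074.3842      23,859.6607
P = 2,134.8648.
Convexity = Σ t(t+1)·PV / [P·(1+y)²] = 23,859.6607 / (2,134.8648 × 1.068122) = 10.46340.

10.46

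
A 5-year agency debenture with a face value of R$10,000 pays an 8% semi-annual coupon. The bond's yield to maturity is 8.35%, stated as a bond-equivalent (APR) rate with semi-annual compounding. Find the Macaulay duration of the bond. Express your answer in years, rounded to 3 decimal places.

4.211 years

Periodic yield y = 0.04175. Discount each cash flow and weight by its period:
  t   CF        PV=CF/(1+0.04175)^t    t·PV
  1       400.00       383.9693       383.9693
  2       400.00       368.5810       737.1620
  3       400.00       353.8095     1,061.4284
  4       400.00       339.6299     1,358.5197
  5       400.00       326.0187     1,630.0933
  6       400.00       312.9529     1,877.7172
  7       400.00       300.4107     2,102.8750
  8       400.00       288.3712     2,306.9698
  9       400.00       276.8142     2,491.3281
  10   10,400.00     6,908.7304    69,087.3044
  Σ                  9,859.2878    83,037.3672
Price P = Σ PV = 9,859.2878.
Macaulay duration = Σ(t·PV) / P = 83,037.3672 / 9,859.2878 = 8.42225 half-year periods.
In years: 8.42225 / 2 = 4.21112 years.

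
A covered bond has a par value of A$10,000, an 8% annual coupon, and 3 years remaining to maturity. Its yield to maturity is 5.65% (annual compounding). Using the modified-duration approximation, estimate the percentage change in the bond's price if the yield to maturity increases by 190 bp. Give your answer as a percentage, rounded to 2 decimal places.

Periodic yield y = 0.0565. Modified duration first:
  t   CF        PV=CF/(1+0.0565)^t    t·PV
  1       800.00       757.2172       757.2172
  2       800.00       716.7224     1,433.4448
  3    10,800.00     9,158.3081    27,474.9244
  Σ                 10,632.2478    29,665.5864
P = 10,632.2478; D_Mac = 2.79015 yrs; D_mod = 2.79015/(1+0.0565) = 2.64094 yrs.
ΔP/P ≈ -D_mod · Δy = -2.64094 × (+0.019) = -0.050178 = -5.0178%.

-5.02%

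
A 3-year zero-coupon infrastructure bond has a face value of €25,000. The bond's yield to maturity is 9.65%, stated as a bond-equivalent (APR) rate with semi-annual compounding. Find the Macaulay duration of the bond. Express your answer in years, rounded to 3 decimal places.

3.000 years

A zero-coupon bond has a single cash flow at maturity, so its Macaulay duration equals its maturity: 3 years.
(Equivalently: 6 semi-annual periods ÷ 2 = 3 years.)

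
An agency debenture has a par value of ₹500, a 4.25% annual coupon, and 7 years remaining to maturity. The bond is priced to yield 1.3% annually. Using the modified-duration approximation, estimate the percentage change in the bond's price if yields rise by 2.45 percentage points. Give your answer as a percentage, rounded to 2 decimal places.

Periodic yield y = 0.013. Modified duration first:
  t   CF        PV=CF/(1+0.013)^t    t·PV
  1        21.25        20.9773        20.9773
  2        21.25        20.7081        41.4162
  3        21.25        20.4423        61.3270
  4        21.25        20.1800        80.7200
  5        21.25        19.9210        99.6051
  6        21.25        19.6654       117.9923
  7       521.25       476.1896     3,333.3275
  Σ                    598.0838     3,755.3654
P = 598.0838; D_Mac = 6.27900 yrs; D_mod = 6.27900/(1+0.013) = 6.19842 yrs.
ΔP/P ≈ -D_mod · Δy = -6.19842 × (+0.0245) = -0.151861 = -15.1861%.

-15.19%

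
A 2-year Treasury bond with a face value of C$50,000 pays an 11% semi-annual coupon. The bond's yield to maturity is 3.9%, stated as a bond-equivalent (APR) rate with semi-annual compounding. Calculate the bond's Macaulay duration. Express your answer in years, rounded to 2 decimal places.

Periodic yield y = 0.0195. Discount each cash flow and weight by its period:
  t   CF        PV=CF/(1+0.0195)^t    t·PV
  1     2,750.00     2,697.4007     2,697.4007
  2     2,750.00     2,645.8074     5,291.6149
  3     2,750.00     2,595.2010     7,785.6031
  4    52,750.00    48,828.5180   195,314.0722
  Σ                 56,766.9272   211,088.6908
Price P = Σ PV = 56,766.9272.
Macaulay duration = Σ(t·PV) / P = 211,088.6908 / 56,766.9272 = 3.71852 half-year periods.
In years: 3.71852 / 2 = 1.85926 years.

1.86 years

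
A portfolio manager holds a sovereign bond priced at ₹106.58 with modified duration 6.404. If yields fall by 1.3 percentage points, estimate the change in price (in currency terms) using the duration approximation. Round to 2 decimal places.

+₹8.87

Duration approximation: ΔP/P ≈ -D_mod · Δy = -6.404 × (-0.013) = +0.083252.
ΔP ≈ 106.58 × (+0.083252) = +8.87299816.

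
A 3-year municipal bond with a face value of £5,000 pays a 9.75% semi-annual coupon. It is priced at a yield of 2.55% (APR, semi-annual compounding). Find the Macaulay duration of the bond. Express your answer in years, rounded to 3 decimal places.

2.706 years

Periodic yield y = 0.01275. Discount each cash flow and weight by its period:
  t   CF        PV=CF/(1+0.01275)^t    t·PV
  1       243.75       240.6813       240.6813
  2       243.75       237.6513       475.3025
  3       243.75       234.6594       703.9781
  4       243.75       231.7051       926.8205
  5       243.75       228.7881     1,143.9403
  6     5,243.75     4,859.9127    29,159.4761
  Σ                  6,033.3978    32,650.1988
Price P = Σ PV = 6,033.3978.
Macaulay duration = Σ(t·PV) / P = 32,650.1988 / 6,033.3978 = 5.41158 half-year periods.
In years: 5.41158 / 2 = 2.70579 years.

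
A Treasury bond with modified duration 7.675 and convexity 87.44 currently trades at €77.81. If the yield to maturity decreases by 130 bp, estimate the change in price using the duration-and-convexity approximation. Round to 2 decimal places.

+€8.34

Duration effect: -D_mod·Δy = -7.675 × (-0.013) = +0.099775
Convexity effect: ½·C·(Δy)² = 0.5 × 87.44 × (-0.013)² = +0.00738868
ΔP/P ≈ +0.099775 + 0.00738868 = +0.10716368
ΔP ≈ 77.81 × (+0.10716368) = +8.3384059408.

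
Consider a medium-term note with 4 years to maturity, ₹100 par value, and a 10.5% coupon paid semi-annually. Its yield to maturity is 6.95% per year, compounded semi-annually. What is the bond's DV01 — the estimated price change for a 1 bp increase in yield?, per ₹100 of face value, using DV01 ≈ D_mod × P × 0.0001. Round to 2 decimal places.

Periodic yield y = 0.03475.
  t   CF        PV=CF/(1+0.03475)^t    t·PV
  1         5.25         5.0737         5.0737
  2         5.25         4.9033         9.8066
  3         5.25         4.7386        14.2159
  4         5.25         4.5795        18.3180
  5         5.25         4.4257        22.1285
  6         5.25         4.2771        25.6624
  7         5.25         4.1334        28.9341
  8       105.25        80.0827       640.6615
  Σ                    112.2140       764.8006
P = 112.2140; D_Mac = 6.81555 half-year periods = 3.40778 yrs; D_mod = 3.29333 yrs.
DV01 ≈ 3.29333 × 112.2140 × 0.0001 = 0.036956.

₹0.04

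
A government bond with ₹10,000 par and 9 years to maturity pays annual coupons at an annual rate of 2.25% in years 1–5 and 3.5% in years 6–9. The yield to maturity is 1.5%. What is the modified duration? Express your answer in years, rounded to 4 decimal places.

8.1206 years

Periodic yield y = 0.015. First find Macaulay duration:
  t   CF        PV=CF/(1+0.015)^t    t·PV
  1       225.00       221.6749       221.6749
  2       225.00       218.3989       436.7978
  3       225.00       215.1713       645.5140
  4       225.00       211.9915       847.9658
  5       225.00       208.8586     1,044.2929
  6       350.00       320.0898     1,920.5386
  7       350.00       315.3594     2,207.5156
  8       350.00       310.6989     2,485.5911
  9    10,350.00     9,052.0297    81,468.2672
  Σ                 11,074.2728    91,278.1579
P = 11,074.2728; Macaulay duration = 91,278.1579 / 11,074.2728 = 8.24236 years.
Modified duration = D_Mac / (1 + y) = 8.24236 / 1.015 = 8.12055 years.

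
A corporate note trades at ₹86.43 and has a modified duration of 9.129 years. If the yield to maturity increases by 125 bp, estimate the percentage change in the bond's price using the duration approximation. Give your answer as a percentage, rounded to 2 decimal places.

-11.41%

Duration approximation: ΔP/P ≈ -D_mod · Δy = -9.129 × (+0.0125) = -0.1141125.
As a percentage: -11.41125%.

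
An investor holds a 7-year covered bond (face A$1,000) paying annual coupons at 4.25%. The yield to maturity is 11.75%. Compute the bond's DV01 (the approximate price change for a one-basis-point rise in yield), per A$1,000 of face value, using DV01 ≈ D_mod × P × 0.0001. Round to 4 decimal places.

Periodic yield y = 0.1175.
  t   CF        PV=CF/(1+0.1175)^t    t·PV
  1        42.50        38.0313        38.0313
  2        42.50        34.0325        68.0650
  3        42.50        30.4541        91.3624
  4        42.50        27.2520       109.0081
  5        42.50        24.3866       121.9330
  6        42.50        21.8225       130.9348
  7     1,042.50       479.0086     3,353.0604
  Σ                    654.9877     3,912.3951
P = 654.9877; D_Mac = 5.97323 yrs; D_mod = 5.34518 yrs.
DV01 ≈ 5.34518 × 654.9877 × 0.0001 = 0.350102.

A$0.3501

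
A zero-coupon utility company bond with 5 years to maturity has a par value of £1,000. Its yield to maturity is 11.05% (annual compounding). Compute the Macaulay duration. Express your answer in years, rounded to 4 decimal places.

A zero-coupon bond has a single cash flow at maturity, so its Macaulay duration equals its maturity: 5 years.

5.0000 years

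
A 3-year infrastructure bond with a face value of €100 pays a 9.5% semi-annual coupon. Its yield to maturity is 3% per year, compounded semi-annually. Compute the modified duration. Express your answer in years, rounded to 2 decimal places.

2.67 years

Periodic yield y = 0.015. First find Macaulay duration:
  t   CF        PV=CF/(1+0.015)^t    t·PV
  1         4.75         4.6798         4.6798
  2         4.75         4.6106         9.2213
  3         4.75         4.5425        13.6275
  4         4.75         4.4754        17.9015
  5         4.75         4.4092        22.0462
  6       104.75        95.7983       574.7898
  Σ                    118.5159       642.2661
P = 118.5159; Macaulay duration = 642.2661 / 118.5159 = 5.41924 half-year periods = 2.70962 years.
Modified duration = D_Mac / (1 + y) = 2.70962 / 1.015 = 2.66958 years.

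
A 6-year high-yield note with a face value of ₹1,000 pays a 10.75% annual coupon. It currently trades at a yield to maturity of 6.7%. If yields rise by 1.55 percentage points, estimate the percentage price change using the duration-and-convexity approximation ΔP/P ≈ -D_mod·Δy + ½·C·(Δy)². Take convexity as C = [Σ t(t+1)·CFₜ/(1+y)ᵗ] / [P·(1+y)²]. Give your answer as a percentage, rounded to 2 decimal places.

With y = 0.067:
  t   CF        PV=CF/(1+0.067)^t    t·PV        t(t+1)·PV
  1       107.50       100.7498       100.7498         201.4995
  2       107.50        94.4234       188.8468         566.5404
  3       107.50        88.4943       265.4828       1,061.9314
  4       107.50        82.9375       331.7499       1,658.7494
  5       107.50        77.7296       388.6479       2,331.8876
  6     1,107.50       750.5113     4,503.0676      31,521.4734
  Σ                  1,194.8458     5,778.5449      37,342.0817
P = 1,194.8458; D_Mac = 4.83623 yrs; D_mod = 4.53255 yrs; C = 27.45098.
Duration effect: -4.53255 × (+0.0155) = -0.070254
Convexity effect: 0.5 × 27.45098 × (0.0155)² = +0.0032975
ΔP/P ≈ -0.070254 + 0.0032975 = -0.066957 = -6.6957%.

-6.70%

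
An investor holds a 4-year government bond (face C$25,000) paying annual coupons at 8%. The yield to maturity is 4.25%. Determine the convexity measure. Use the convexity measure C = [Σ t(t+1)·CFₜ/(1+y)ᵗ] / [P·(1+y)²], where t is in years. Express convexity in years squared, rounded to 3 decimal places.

With y = 0.0425:
  t   CF        PV=CF/(1+0.0425)^t    t·PV        t(t+1)·PV
  1     2,000.00     1,918.4652     1,918.4652       3,836.9305
  2     2,000.00     1,840.2544     3,680.5088      11,041.5265
  3     2,000.00     1,765.2321     5,295.6962      21,182.7846
  4    27,000.00    22,859.1201    91,436.4804     457,182.4022
  Σ                 28,383.0718   102,331.1507     493,243.6438
P = 28,383.0718.
Convexity = Σ t(t+1)·PV / [P·(1+y)²] = 493,243.6438 / (28,383.0718 × 1.086806) = 15.99006.

15.990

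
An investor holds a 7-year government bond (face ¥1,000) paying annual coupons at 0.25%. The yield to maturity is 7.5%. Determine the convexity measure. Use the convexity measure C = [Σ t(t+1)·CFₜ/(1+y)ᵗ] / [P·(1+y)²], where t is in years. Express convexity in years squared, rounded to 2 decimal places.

47.82

With y = 0.075:
  t   CF        PV=CF/(1+0.075)^t    t·PV        t(t+1)·PV
  1         2.50         2.3256         2.3256           4.6512
  2         2.50         2.1633         4.3267          12.9800
  3         2.50         2.0124         6.0372          24.1488
  4         2.50         1.8720         7.4880          37.4400
  5         2.50         1.7414         8.7070          52.2419
  6         2.50         1.6199         9.7194          68.0360
  7     1,002.50       604.2618     4,229.8325      33,838.6601
  Σ                    615.9964     4,268.4364      34,038.1580
P = 615.9964.
Convexity = Σ t(t+1)·PV / [P·(1+y)²] = 34,038.1580 / (615.9964 × 1.155625) = 47.81575.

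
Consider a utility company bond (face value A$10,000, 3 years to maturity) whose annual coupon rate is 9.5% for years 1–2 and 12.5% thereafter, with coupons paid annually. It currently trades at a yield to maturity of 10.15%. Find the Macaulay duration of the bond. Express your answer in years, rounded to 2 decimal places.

Periodic yield y = 0.1015. Discount each cash flow and weight by its year:
  t   CF        PV=CF/(1+0.1015)^t    t·PV
  1       950.00       862.4603       862.4603
  2       950.00       782.9871     1,565.9742
  3    11,250.00     8,417.8080    25,253.4241
  Σ                 10,063.2554    27,681.8586
Price P = Σ PV = 10,063.2554.
Macaulay duration = Σ(t·PV) / P = 27,681.8586 / 10,063.2554 = 2.75079 years.

2.75 years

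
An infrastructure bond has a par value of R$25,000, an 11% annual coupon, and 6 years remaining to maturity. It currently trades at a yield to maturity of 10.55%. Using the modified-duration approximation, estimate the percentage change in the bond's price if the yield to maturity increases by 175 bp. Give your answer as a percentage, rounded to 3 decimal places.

Periodic yield y = 0.1055. Modified duration first:
  t   CF        PV=CF/(1+0.1055)^t    t·PV
  1     2,750.00     2,487.5622     2,487.5622
  2     2,750.00     2,250.1693     4,500.3387
  3     2,750.00     2,035.4313     6,106.2940
  4     2,750.00     1,841.1862     7,364.7447
  5     2,750.00     1,665.4782     8,327.3911
  6    27,750.00    15,202.3423    91,214.0536
  Σ                 25,482.1695   120,000.3842
P = 25,482.1695; D_Mac = 4.70919 yrs; D_mod = 4.70919/(1+0.1055) = 4.25978 yrs.
ΔP/P ≈ -D_mod · Δy = -4.25978 × (+0.0175) = -0.074546 = -7.4546%.

-7.455%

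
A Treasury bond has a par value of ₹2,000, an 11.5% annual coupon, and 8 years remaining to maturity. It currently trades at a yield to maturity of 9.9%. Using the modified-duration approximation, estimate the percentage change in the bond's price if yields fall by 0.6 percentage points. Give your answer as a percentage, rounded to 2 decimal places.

+3.13%

Periodic yield y = 0.099. Modified duration first:
  t   CF        PV=CF/(1+0.099)^t    t·PV
  1       230.00       209.2812       209.2812
  2       230.00       190.4287       380.8574
  3       230.00       173.2745       519.8236
  4       230.00       157.6656       630.6626
  5       230.00       143.4628       717.3141
  6       230.00       130.5394       783.2365
  7       230.00       118.7802       831.4613
  8     2,230.00     1,047.9084     8,383.2672
  Σ                  2,171.3409    12,455.9040
P = 2,171.3409; D_Mac = 5.73650 yrs; D_mod = 5.73650/(1+0.099) = 5.21975 yrs.
ΔP/P ≈ -D_mod · Δy = -5.21975 × (-0.006) = +0.031318 = +3.1318%.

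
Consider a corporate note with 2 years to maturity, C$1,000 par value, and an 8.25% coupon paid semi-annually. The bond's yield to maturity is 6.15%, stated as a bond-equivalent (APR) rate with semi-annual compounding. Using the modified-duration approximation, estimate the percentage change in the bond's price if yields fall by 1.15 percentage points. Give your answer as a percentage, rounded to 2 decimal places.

+2.11%

Periodic yield y = 0.03075. Modified duration first:
  t   CF        PV=CF/(1+0.03075)^t    t·PV
  1        41.25        40.0194        40.0194
  2        41.25        38.8255        77.6510
  3        41.25        37.6673       113.0018
  4     1,041.25       922.4475     3,689.7898
  Σ                  1,038.9596     3,920.4620
P = 1,038.9596; D_Mac = 3.77345 half-year periods = 1.88672 yrs; D_mod = 1.88672/(1+0.03075) = 1.83044 yrs.
ΔP/P ≈ -D_mod · Δy = -1.83044 × (-0.0115) = +0.021050 = +2.1050%.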